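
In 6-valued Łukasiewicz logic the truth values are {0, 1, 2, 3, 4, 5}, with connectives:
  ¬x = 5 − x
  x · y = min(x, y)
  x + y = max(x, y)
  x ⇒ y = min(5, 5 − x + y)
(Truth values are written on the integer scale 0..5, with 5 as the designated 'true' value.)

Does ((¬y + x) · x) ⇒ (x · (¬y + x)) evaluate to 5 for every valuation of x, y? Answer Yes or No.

Yes

At x = 4, y = 1, for instance:
¬y = ¬1 = 4
¬y + x = 4 + 4 = 4
(¬y + x) · x = 4 · 4 = 4
x · (¬y + x) = 4 · 4 = 4
((¬y + x) · x) ⇒ (x · (¬y + x)) = 4 ⇒ 4 = 5
and checking the remaining 35 assignments likewise gives ≥ 5 in every case.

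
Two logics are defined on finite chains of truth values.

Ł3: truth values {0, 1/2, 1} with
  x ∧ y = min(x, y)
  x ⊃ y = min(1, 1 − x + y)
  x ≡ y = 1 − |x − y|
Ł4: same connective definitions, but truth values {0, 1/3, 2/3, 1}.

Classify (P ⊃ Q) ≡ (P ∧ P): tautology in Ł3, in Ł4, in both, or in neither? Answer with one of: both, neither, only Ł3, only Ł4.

In Ł3: at P = 0, Q = 0 the value is 0 — not a tautology.
In Ł4: at P = 0, Q = 0 the value is 0 — not a tautology.

neither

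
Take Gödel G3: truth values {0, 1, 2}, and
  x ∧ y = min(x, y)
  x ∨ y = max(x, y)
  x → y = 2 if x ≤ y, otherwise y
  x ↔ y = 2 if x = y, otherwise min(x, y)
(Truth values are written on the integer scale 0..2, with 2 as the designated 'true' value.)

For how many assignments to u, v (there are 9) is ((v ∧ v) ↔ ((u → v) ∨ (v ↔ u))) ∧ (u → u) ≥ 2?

u = 0, v = 0 ↦ 0  <
u = 0, v = 1 ↦ 1  <
u = 0, v = 2 ↦ 2  ≥
u = 1, v = 0 ↦ 2  ≥
u = 1, v = 1 ↦ 1  <
u = 1, v = 2 ↦ 2  ≥
u = 2, v = 0 ↦ 2  ≥
u = 2, v = 1 ↦ 2  ≥
u = 2, v = 2 ↦ 2  ≥
So 6 of the 9 assignments meet the threshold.

6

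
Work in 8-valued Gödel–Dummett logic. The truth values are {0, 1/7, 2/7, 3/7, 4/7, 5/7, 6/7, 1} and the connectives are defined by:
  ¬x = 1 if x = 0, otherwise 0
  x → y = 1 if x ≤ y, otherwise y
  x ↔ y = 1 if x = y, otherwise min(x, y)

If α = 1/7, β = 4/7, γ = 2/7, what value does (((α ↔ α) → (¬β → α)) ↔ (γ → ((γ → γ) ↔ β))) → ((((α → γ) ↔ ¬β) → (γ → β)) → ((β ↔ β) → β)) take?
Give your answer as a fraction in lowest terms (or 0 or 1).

α ↔ α = 1/7 ↔ 1/7 = 1
¬β = ¬4/7 = 0
¬β → α = 0 → 1/7 = 1
(α ↔ α) → (¬β → α) = 1 → 1 = 1
γ → γ = 2/7 → 2/7 = 1
(γ → γ) ↔ β = 1 ↔ 4/7 = 4/7
γ → ((γ → γ) ↔ β) = 2/7 → 4/7 = 1
((α ↔ α) → (¬β → α)) ↔ (γ → ((γ → γ) ↔ β)) = 1 ↔ 1 = 1
α → γ = 1/7 → 2/7 = 1
¬β = ¬4/7 = 0
(α → γ) ↔ ¬β = 1 ↔ 0 = 0
γ → β = 2/7 → 4/7 = 1
((α → γ) ↔ ¬β) → (γ → β) = 0 → 1 = 1
β ↔ β = 4/7 ↔ 4/7 = 1
(β ↔ β) → β = 1 → 4/7 = 4/7
(((α → γ) ↔ ¬β) → (γ → β)) → ((β ↔ β) → β) = 1 → 4/7 = 4/7
(((α ↔ α) → (¬β → α)) ↔ (γ → ((γ → γ) ↔ β))) → ((((α → γ) ↔ ¬β) → (γ → β)) → ((β ↔ β) → β)) = 1 → 4/7 = 4/7

4/7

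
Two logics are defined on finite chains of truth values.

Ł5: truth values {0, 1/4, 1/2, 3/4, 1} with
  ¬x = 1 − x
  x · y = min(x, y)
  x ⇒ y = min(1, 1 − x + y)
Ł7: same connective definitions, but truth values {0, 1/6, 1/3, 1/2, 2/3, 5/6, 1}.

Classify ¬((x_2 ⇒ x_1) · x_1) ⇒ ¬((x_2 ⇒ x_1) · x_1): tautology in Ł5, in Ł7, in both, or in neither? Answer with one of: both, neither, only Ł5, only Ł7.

In Ł5: every assignment gives 1 — tautology.
In Ł7: every assignment gives 1 — tautology.

both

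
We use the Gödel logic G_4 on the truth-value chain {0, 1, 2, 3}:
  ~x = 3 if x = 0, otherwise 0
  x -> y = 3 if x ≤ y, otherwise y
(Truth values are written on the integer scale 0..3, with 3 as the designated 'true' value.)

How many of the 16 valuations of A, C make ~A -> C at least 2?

14

A = 0, C = 0 ↦ 0  <
A = 0, C = 1 ↦ 1  <
A = 0, C = 2 ↦ 2  ≥
A = 0, C = 3 ↦ 3  ≥
A = 1, C = 0 ↦ 3  ≥
A = 1, C = 1 ↦ 3  ≥
A = 1, C = 2 ↦ 3  ≥
A = 1, C = 3 ↦ 3  ≥
A = 2, C = 0 ↦ 3  ≥
A = 2, C = 1 ↦ 3  ≥
A = 2, C = 2 ↦ 3  ≥
A = 2, C = 3 ↦ 3  ≥
A = 3, C = 0 ↦ 3  ≥
A = 3, C = 1 ↦ 3  ≥
A = 3, C = 2 ↦ 3  ≥
A = 3, C = 3 ↦ 3  ≥
So 14 of the 16 assignments meet the threshold.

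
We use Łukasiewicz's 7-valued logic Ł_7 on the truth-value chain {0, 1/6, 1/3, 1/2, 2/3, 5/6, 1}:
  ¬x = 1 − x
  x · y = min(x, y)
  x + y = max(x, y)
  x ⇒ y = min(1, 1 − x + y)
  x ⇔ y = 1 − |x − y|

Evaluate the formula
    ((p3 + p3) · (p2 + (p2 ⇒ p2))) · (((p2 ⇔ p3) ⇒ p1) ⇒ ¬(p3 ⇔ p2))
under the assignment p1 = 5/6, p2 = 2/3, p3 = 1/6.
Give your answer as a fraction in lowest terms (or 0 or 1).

p3 + p3 = 1/6 + 1/6 = 1/6
p2 ⇒ p2 = 2/3 ⇒ 2/3 = 1
p2 + (p2 ⇒ p2) = 2/3 + 1 = 1
(p3 + p3) · (p2 + (p2 ⇒ p2)) = 1/6 · 1 = 1/6
p2 ⇔ p3 = 2/3 ⇔ 1/6 = 1/2
(p2 ⇔ p3) ⇒ p1 = 1/2 ⇒ 5/6 = 1
p3 ⇔ p2 = 1/6 ⇔ 2/3 = 1/2
¬(p3 ⇔ p2) = ¬1/2 = 1/2
((p2 ⇔ p3) ⇒ p1) ⇒ ¬(p3 ⇔ p2) = 1 ⇒ 1/2 = 1/2
((p3 + p3) · (p2 + (p2 ⇒ p2))) · (((p2 ⇔ p3) ⇒ p1) ⇒ ¬(p3 ⇔ p2)) = 1/6 · 1/2 = 1/6

1/6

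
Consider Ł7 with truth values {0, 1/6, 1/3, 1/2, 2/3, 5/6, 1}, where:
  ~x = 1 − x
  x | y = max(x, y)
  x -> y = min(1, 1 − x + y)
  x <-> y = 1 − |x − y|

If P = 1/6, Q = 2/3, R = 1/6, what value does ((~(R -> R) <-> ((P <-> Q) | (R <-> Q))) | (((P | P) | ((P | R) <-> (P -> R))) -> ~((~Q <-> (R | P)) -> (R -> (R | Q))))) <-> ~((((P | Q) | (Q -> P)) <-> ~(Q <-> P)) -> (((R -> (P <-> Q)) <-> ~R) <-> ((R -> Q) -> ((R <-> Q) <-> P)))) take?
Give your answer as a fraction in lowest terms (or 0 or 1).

R -> R = 1/6 -> 1/6 = 1
~(R -> R) = ~1 = 0
P <-> Q = 1/6 <-> 2/3 = 1/2
R <-> Q = 1/6 <-> 2/3 = 1/2
(P <-> Q) | (R <-> Q) = 1/2 | 1/2 = 1/2
~(R -> R) <-> ((P <-> Q) | (R <-> Q)) = 0 <-> 1/2 = 1/2
P | P = 1/6 | 1/6 = 1/6
P | R = 1/6 | 1/6 = 1/6
P -> R = 1/6 -> 1/6 = 1
(P | R) <-> (P -> R) = 1/6 <-> 1 = 1/6
(P | P) | ((P | R) <-> (P -> R)) = 1/6 | 1/6 = 1/6
~Q = ~2/3 = 1/3
R | P = 1/6 | 1/6 = 1/6
~Q <-> (R | P) = 1/3 <-> 1/6 = 5/6
R | Q = 1/6 | 2/3 = 2/3
R -> (R | Q) = 1/6 -> 2/3 = 1
(~Q <-> (R | P)) -> (R -> (R | Q)) = 5/6 -> 1 = 1
~((~Q <-> (R | P)) -> (R -> (R | Q))) = ~1 = 0
((P | P) | ((P | R) <-> (P -> R))) -> ~((~Q <-> (R | P)) -> (R -> (R | Q))) = 1/6 -> 0 = 5/6
(~(R -> R) <-> ((P <-> Q) | (R <-> Q))) | (((P | P) | ((P | R) <-> (P -> R))) -> ~((~Q <-> (R | P)) -> (R -> (R | Q)))) = 1/2 | 5/6 = 5/6
P | Q = 1/6 | 2/3 = 2/3
Q -> P = 2/3 -> 1/6 = 1/2
(P | Q) | (Q -> P) = 2/3 | 1/2 = 2/3
Q <-> P = 2/3 <-> 1/6 = 1/2
~(Q <-> P) = ~1/2 = 1/2
((P | Q) | (Q -> P)) <-> ~(Q <-> P) = 2/3 <-> 1/2 = 5/6
P <-> Q = 1/6 <-> 2/3 = 1/2
R -> (P <-> Q) = 1/6 -> 1/2 = 1
~R = ~1/6 = 5/6
(R -> (P <-> Q)) <-> ~R = 1 <-> 5/6 = 5/6
R -> Q = 1/6 -> 2/3 = 1
R <-> Q = 1/6 <-> 2/3 = 1/2
(R <-> Q) <-> P = 1/2 <-> 1/6 = 2/3
(R -> Q) -> ((R <-> Q) <-> P) = 1 -> 2/3 = 2/3
((R -> (P <-> Q)) <-> ~R) <-> ((R -> Q) -> ((R <-> Q) <-> P)) = 5/6 <-> 2/3 = 5/6
(((P | Q) | (Q -> P)) <-> ~(Q <-> P)) -> (((R -> (P <-> Q)) <-> ~R) <-> ((R -> Q) -> ((R <-> Q) <-> P))) = 5/6 -> 5/6 = 1
~((((P | Q) | (Q -> P)) <-> ~(Q <-> P)) -> (((R -> (P <-> Q)) <-> ~R) <-> ((R -> Q) -> ((R <-> Q) <-> P)))) = ~1 = 0
((~(R -> R) <-> ((P <-> Q) | (R <-> Q))) | (((P | P) | ((P | R) <-> (P -> R))) -> ~((~Q <-> (R | P)) -> (R -> (R | Q))))) <-> ~((((P | Q) | (Q -> P)) <-> ~(Q <-> P)) -> (((R -> (P <-> Q)) <-> ~R) <-> ((R -> Q) -> ((R <-> Q) <-> P)))) = 5/6 <-> 0 = 1/6

1/6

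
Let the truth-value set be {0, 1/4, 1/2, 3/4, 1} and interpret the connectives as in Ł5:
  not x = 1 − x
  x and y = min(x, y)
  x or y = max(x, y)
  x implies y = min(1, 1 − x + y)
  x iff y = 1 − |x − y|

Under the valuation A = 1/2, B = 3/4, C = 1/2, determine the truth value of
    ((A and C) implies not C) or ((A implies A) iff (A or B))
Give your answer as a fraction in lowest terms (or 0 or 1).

1

A and C = 1/2 and 1/2 = 1/2
not C = not 1/2 = 1/2
(A and C) implies not C = 1/2 implies 1/2 = 1
A implies A = 1/2 implies 1/2 = 1
A or B = 1/2 or 3/4 = 3/4
(A implies A) iff (A or B) = 1 iff 3/4 = 3/4
((A and C) implies not C) or ((A implies A) iff (A or B)) = 1 or 3/4 = 1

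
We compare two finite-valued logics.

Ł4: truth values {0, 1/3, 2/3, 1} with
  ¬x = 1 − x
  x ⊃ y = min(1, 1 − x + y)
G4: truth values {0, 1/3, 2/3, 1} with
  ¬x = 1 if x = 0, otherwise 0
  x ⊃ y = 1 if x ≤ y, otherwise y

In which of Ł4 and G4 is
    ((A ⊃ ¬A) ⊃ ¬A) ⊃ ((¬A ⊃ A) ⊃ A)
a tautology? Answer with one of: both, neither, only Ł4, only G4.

only Ł4

In Ł4: every assignment gives 1 — tautology.
In G4: at A = 1/3 the value is 1/3 — not a tautology.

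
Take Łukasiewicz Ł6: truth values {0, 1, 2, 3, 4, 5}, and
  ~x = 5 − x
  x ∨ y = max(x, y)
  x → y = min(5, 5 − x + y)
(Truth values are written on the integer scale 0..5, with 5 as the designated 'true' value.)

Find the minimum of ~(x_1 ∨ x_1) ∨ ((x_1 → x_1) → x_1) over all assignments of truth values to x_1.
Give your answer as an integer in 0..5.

3

Take x_1 = 2:
x_1 ∨ x_1 = 2 ∨ 2 = 2
~(x_1 ∨ x_1) = ~2 = 3
x_1 → x_1 = 2 → 2 = 5
(x_1 → x_1) → x_1 = 5 → 2 = 2
~(x_1 ∨ x_1) ∨ ((x_1 → x_1) → x_1) = 3 ∨ 2 = 3
No assignment yields a value below 3, so this is the minimum.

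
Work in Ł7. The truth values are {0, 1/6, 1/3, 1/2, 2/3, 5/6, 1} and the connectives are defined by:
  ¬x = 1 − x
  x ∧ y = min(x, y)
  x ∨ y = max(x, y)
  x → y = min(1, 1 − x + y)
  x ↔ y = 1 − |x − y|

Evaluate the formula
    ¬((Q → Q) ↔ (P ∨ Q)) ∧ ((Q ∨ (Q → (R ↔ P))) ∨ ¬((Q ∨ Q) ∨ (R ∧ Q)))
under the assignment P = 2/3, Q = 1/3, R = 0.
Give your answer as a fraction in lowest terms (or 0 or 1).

Q → Q = 1/3 → 1/3 = 1
P ∨ Q = 2/3 ∨ 1/3 = 2/3
(Q → Q) ↔ (P ∨ Q) = 1 ↔ 2/3 = 2/3
¬((Q → Q) ↔ (P ∨ Q)) = ¬2/3 = 1/3
R ↔ P = 0 ↔ 2/3 = 1/3
Q → (R ↔ P) = 1/3 → 1/3 = 1
Q ∨ (Q → (R ↔ P)) = 1/3 ∨ 1 = 1
Q ∨ Q = 1/3 ∨ 1/3 = 1/3
R ∧ Q = 0 ∧ 1/3 = 0
(Q ∨ Q) ∨ (R ∧ Q) = 1/3 ∨ 0 = 1/3
¬((Q ∨ Q) ∨ (R ∧ Q)) = ¬1/3 = 2/3
(Q ∨ (Q → (R ↔ P))) ∨ ¬((Q ∨ Q) ∨ (R ∧ Q)) = 1 ∨ 2/3 = 1
¬((Q → Q) ↔ (P ∨ Q)) ∧ ((Q ∨ (Q → (R ↔ P))) ∨ ¬((Q ∨ Q) ∨ (R ∧ Q))) = 1/3 ∧ 1 = 1/3

1/3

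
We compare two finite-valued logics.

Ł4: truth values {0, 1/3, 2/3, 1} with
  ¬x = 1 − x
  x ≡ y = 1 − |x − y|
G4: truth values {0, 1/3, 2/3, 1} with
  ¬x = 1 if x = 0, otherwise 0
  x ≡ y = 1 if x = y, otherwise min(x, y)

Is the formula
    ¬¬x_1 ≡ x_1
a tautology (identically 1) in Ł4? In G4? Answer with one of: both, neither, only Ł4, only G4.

In Ł4: every assignment gives 1 — tautology.
In G4: at x_1 = 1/3 the value is 1/3 — not a tautology.

only Ł4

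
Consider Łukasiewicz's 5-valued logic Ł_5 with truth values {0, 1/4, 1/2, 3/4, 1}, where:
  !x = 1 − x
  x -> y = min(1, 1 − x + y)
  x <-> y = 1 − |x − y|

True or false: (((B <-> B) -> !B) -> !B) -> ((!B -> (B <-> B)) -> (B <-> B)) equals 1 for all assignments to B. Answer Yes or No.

B = 0 ↦ 1
B = 1/4 ↦ 1
B = 1/2 ↦ 1
B = 3/4 ↦ 1
B = 1 ↦ 1
Every assignment gives a value ≥ 1.

Yes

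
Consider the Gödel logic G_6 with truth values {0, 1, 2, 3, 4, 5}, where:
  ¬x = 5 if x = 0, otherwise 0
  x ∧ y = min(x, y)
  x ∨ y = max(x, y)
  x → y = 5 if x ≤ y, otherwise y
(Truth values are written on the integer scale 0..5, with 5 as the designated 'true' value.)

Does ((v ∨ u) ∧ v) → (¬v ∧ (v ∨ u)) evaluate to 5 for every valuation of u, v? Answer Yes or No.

No

Counterexample: take u = 0, v = 1.
v ∨ u = 1 ∨ 0 = 1
(v ∨ u) ∧ v = 1 ∧ 1 = 1
¬v = ¬1 = 0
v ∨ u = 1 ∨ 0 = 1
¬v ∧ (v ∨ u) = 0 ∧ 1 = 0
((v ∨ u) ∧ v) → (¬v ∧ (v ∨ u)) = 1 → 0 = 0
This gives 0 ≠ 5.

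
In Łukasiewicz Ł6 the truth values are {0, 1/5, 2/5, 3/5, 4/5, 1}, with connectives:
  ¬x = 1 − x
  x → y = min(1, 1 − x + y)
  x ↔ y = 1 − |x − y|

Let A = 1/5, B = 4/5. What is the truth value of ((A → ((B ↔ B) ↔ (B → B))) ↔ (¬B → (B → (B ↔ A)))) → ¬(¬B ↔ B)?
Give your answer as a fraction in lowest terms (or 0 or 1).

B ↔ B = 4/5 ↔ 4/5 = 1
B → B = 4/5 → 4/5 = 1
(B ↔ B) ↔ (B → B) = 1 ↔ 1 = 1
A → ((B ↔ B) ↔ (B → B)) = 1/5 → 1 = 1
¬B = ¬4/5 = 1/5
B ↔ A = 4/5 ↔ 1/5 = 2/5
B → (B ↔ A) = 4/5 → 2/5 = 3/5
¬B → (B → (B ↔ A)) = 1/5 → 3/5 = 1
(A → ((B ↔ B) ↔ (B → B))) ↔ (¬B → (B → (B ↔ A))) = 1 ↔ 1 = 1
¬B = ¬4/5 = 1/5
¬B ↔ B = 1/5 ↔ 4/5 = 2/5
¬(¬B ↔ B) = ¬2/5 = 3/5
((A → ((B ↔ B) ↔ (B → B))) ↔ (¬B → (B → (B ↔ A)))) → ¬(¬B ↔ B) = 1 → 3/5 = 3/5

3/5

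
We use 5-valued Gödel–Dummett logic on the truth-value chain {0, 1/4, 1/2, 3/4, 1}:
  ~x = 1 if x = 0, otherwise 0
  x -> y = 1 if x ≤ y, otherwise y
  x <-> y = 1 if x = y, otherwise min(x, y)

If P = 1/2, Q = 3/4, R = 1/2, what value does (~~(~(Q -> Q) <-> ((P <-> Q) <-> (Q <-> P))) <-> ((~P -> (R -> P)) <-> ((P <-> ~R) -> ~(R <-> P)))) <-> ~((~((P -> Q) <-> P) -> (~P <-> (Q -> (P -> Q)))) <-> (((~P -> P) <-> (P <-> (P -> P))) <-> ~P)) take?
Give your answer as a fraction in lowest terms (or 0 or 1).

Q -> Q = 3/4 -> 3/4 = 1
~(Q -> Q) = ~1 = 0
P <-> Q = 1/2 <-> 3/4 = 1/2
Q <-> P = 3/4 <-> 1/2 = 1/2
(P <-> Q) <-> (Q <-> P) = 1/2 <-> 1/2 = 1
~(Q -> Q) <-> ((P <-> Q) <-> (Q <-> P)) = 0 <-> 1 = 0
~(~(Q -> Q) <-> ((P <-> Q) <-> (Q <-> P))) = ~0 = 1
~~(~(Q -> Q) <-> ((P <-> Q) <-> (Q <-> P))) = ~1 = 0
~P = ~1/2 = 0
R -> P = 1/2 -> 1/2 = 1
~P -> (R -> P) = 0 -> 1 = 1
~R = ~1/2 = 0
P <-> ~R = 1/2 <-> 0 = 0
R <-> P = 1/2 <-> 1/2 = 1
~(R <-> P) = ~1 = 0
(P <-> ~R) -> ~(R <-> P) = 0 -> 0 = 1
(~P -> (R -> P)) <-> ((P <-> ~R) -> ~(R <-> P)) = 1 <-> 1 = 1
~~(~(Q -> Q) <-> ((P <-> Q) <-> (Q <-> P))) <-> ((~P -> (R -> P)) <-> ((P <-> ~R) -> ~(R <-> P))) = 0 <-> 1 = 0
P -> Q = 1/2 -> 3/4 = 1
(P -> Q) <-> P = 1 <-> 1/2 = 1/2
~((P -> Q) <-> P) = ~1/2 = 0
~P = ~1/2 = 0
P -> Q = 1/2 -> 3/4 = 1
Q -> (P -> Q) = 3/4 -> 1 = 1
~P <-> (Q -> (P -> Q)) = 0 <-> 1 = 0
~((P -> Q) <-> P) -> (~P <-> (Q -> (P -> Q))) = 0 -> 0 = 1
~P = ~1/2 = 0
~P -> P = 0 -> 1/2 = 1
P -> P = 1/2 -> 1/2 = 1
P <-> (P -> P) = 1/2 <-> 1 = 1/2
(~P -> P) <-> (P <-> (P -> P)) = 1 <-> 1/2 = 1/2
~P = ~1/2 = 0
((~P -> P) <-> (P <-> (P -> P))) <-> ~P = 1/2 <-> 0 = 0
(~((P -> Q) <-> P) -> (~P <-> (Q -> (P -> Q)))) <-> (((~P -> P) <-> (P <-> (P -> P))) <-> ~P) = 1 <-> 0 = 0
~((~((P -> Q) <-> P) -> (~P <-> (Q -> (P -> Q)))) <-> (((~P -> P) <-> (P <-> (P -> P))) <-> ~P)) = ~0 = 1
(~~(~(Q -> Q) <-> ((P <-> Q) <-> (Q <-> P))) <-> ((~P -> (R -> P)) <-> ((P <-> ~R) -> ~(R <-> P)))) <-> ~((~((P -> Q) <-> P) -> (~P <-> (Q -> (P -> Q)))) <-> (((~P -> P) <-> (P <-> (P -> P))) <-> ~P)) = 0 <-> 1 = 0

0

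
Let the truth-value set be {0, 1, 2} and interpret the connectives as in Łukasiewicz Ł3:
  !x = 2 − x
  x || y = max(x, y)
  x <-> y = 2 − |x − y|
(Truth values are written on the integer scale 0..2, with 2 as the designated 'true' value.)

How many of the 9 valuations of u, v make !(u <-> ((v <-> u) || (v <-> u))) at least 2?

2

u = 0, v = 0 ↦ 2  ≥
u = 0, v = 1 ↦ 1  <
u = 0, v = 2 ↦ 0  <
u = 1, v = 0 ↦ 0  <
u = 1, v = 1 ↦ 1  <
u = 1, v = 2 ↦ 0  <
u = 2, v = 0 ↦ 2  ≥
u = 2, v = 1 ↦ 1  <
u = 2, v = 2 ↦ 0  <
So 2 of the 9 assignments meet the threshold.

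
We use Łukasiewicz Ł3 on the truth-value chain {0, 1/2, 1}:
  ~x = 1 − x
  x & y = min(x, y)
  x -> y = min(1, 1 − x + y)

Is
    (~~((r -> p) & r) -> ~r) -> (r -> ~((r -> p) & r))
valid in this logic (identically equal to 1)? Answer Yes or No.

Yes

p = 0, r = 0 ↦ 1
p = 0, r = 1/2 ↦ 1
p = 0, r = 1 ↦ 1
p = 1/2, r = 0 ↦ 1
p = 1/2, r = 1/2 ↦ 1
p = 1/2, r = 1 ↦ 1
p = 1, r = 0 ↦ 1
p = 1, r = 1/2 ↦ 1
p = 1, r = 1 ↦ 1
Every assignment gives a value ≥ 1.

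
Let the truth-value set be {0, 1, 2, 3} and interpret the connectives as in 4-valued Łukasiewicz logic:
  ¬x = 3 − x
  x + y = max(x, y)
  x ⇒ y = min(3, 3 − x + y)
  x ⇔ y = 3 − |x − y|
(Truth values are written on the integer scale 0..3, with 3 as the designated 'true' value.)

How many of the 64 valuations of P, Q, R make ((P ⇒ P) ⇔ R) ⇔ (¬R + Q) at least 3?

value 3: 8 assignments (counts)
value 2: 28 assignments
value 1: 8 assignments
value 0: 20 assignments
So 8 of the 64 assignments meet the threshold.

8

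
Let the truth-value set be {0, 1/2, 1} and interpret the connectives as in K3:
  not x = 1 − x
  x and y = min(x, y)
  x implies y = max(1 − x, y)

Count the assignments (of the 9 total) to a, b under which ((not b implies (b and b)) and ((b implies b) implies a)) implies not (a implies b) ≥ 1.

4

a = 0, b = 0 ↦ 1  ≥
a = 0, b = 1/2 ↦ 1/2  <
a = 0, b = 1 ↦ 1  ≥
a = 1/2, b = 0 ↦ 1  ≥
a = 1/2, b = 1/2 ↦ 1/2  <
a = 1/2, b = 1 ↦ 1/2  <
a = 1, b = 0 ↦ 1  ≥
a = 1, b = 1/2 ↦ 1/2  <
a = 1, b = 1 ↦ 0  <
So 4 of the 9 assignments meet the threshold.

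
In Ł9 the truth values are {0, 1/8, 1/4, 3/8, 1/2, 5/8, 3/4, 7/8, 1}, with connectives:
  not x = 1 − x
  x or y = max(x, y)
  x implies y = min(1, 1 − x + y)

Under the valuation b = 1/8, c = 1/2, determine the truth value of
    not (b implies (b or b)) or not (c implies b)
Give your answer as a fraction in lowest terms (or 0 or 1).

b or b = 1/8 or 1/8 = 1/8
b implies (b or b) = 1/8 implies 1/8 = 1
not (b implies (b or b)) = not 1 = 0
c implies b = 1/2 implies 1/8 = 5/8
not (c implies b) = not 5/8 = 3/8
not (b implies (b or b)) or not (c implies b) = 0 or 3/8 = 3/8

3/8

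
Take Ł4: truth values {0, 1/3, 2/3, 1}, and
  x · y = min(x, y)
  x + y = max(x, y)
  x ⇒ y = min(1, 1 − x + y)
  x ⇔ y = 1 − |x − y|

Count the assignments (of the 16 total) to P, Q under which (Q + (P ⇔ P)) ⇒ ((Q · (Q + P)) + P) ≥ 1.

P = 0, Q = 0 ↦ 0  <
P = 0, Q = 1/3 ↦ 1/3  <
P = 0, Q = 2/3 ↦ 2/3  <
P = 0, Q = 1 ↦ 1  ≥
P = 1/3, Q = 0 ↦ 1/3  <
P = 1/3, Q = 1/3 ↦ 1/3  <
P = 1/3, Q = 2/3 ↦ 2/3  <
P = 1/3, Q = 1 ↦ 1  ≥
P = 2/3, Q = 0 ↦ 2/3  <
P = 2/3, Q = 1/3 ↦ 2/3  <
P = 2/3, Q = 2/3 ↦ 2/3  <
P = 2/3, Q = 1 ↦ 1  ≥
P = 1, Q = 0 ↦ 1  ≥
P = 1, Q = 1/3 ↦ 1  ≥
P = 1, Q = 2/3 ↦ 1  ≥
P = 1, Q = 1 ↦ 1  ≥
So 7 of the 16 assignments meet the threshold.

7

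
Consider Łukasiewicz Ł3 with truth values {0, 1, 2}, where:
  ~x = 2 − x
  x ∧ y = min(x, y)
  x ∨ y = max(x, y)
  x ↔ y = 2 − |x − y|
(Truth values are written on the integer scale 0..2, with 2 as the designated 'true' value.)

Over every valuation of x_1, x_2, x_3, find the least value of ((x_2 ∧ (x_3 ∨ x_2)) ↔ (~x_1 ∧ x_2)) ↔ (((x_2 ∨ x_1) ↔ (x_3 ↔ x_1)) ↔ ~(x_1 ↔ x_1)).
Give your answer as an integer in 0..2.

Take x_1 = 0, x_2 = 0, x_3 = 2:
x_3 ∨ x_2 = 2 ∨ 0 = 2
x_2 ∧ (x_3 ∨ x_2) = 0 ∧ 2 = 0
~x_1 = ~0 = 2
~x_1 ∧ x_2 = 2 ∧ 0 = 0
(x_2 ∧ (x_3 ∨ x_2)) ↔ (~x_1 ∧ x_2) = 0 ↔ 0 = 2
x_2 ∨ x_1 = 0 ∨ 0 = 0
x_3 ↔ x_1 = 2 ↔ 0 = 0
(x_2 ∨ x_1) ↔ (x_3 ↔ x_1) = 0 ↔ 0 = 2
x_1 ↔ x_1 = 0 ↔ 0 = 2
~(x_1 ↔ x_1) = ~2 = 0
((x_2 ∨ x_1) ↔ (x_3 ↔ x_1)) ↔ ~(x_1 ↔ x_1) = 2 ↔ 0 = 0
((x_2 ∧ (x_3 ∨ x_2)) ↔ (~x_1 ∧ x_2)) ↔ (((x_2 ∨ x_1) ↔ (x_3 ↔ x_1)) ↔ ~(x_1 ↔ x_1)) = 2 ↔ 0 = 0
No assignment yields a value below 0, so this is the minimum.

0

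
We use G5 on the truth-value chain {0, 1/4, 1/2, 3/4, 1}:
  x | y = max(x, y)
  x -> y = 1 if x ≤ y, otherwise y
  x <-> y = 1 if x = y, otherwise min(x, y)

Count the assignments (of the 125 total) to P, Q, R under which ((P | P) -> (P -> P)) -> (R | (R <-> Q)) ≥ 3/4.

value 1: 45 assignments (counts)
value 3/4: 20 assignments (counts)
value 1/2: 20 assignments
value 1/4: 20 assignments
value 0: 20 assignments
So 65 of the 125 assignments meet the threshold.

65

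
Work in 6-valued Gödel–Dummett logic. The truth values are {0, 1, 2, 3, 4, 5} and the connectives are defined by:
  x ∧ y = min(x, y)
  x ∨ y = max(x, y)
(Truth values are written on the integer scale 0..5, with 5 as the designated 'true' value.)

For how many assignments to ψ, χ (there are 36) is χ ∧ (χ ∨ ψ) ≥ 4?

12

value 5: 6 assignments (counts)
value 4: 6 assignments (counts)
value 3: 6 assignments
value 2: 6 assignments
value 1: 6 assignments
value 0: 6 assignments
So 12 of the 36 assignments meet the threshold.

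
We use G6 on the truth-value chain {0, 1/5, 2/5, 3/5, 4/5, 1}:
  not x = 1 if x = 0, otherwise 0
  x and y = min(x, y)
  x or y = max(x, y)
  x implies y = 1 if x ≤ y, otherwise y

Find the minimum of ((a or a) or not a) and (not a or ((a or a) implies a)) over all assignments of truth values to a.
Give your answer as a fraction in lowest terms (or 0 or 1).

1/5

Take a = 1/5:
a or a = 1/5 or 1/5 = 1/5
not a = not 1/5 = 0
(a or a) or not a = 1/5 or 0 = 1/5
not a = not 1/5 = 0
a or a = 1/5 or 1/5 = 1/5
(a or a) implies a = 1/5 implies 1/5 = 1
not a or ((a or a) implies a) = 0 or 1 = 1
((a or a) or not a) and (not a or ((a or a) implies a)) = 1/5 and 1 = 1/5
No assignment yields a value below 1/5, so this is the minimum.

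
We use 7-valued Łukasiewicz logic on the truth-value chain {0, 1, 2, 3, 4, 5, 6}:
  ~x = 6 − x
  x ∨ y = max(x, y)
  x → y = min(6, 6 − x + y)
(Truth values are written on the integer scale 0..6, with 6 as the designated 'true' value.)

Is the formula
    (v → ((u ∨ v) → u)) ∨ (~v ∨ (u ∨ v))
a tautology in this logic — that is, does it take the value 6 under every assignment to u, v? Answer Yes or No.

No

Counterexample: take u = 0, v = 4.
u ∨ v = 0 ∨ 4 = 4
(u ∨ v) → u = 4 → 0 = 2
v → ((u ∨ v) → u) = 4 → 2 = 4
~v = ~4 = 2
u ∨ v = 0 ∨ 4 = 4
~v ∨ (u ∨ v) = 2 ∨ 4 = 4
(v → ((u ∨ v) → u)) ∨ (~v ∨ (u ∨ v)) = 4 ∨ 4 = 4
This gives 4 ≠ 6.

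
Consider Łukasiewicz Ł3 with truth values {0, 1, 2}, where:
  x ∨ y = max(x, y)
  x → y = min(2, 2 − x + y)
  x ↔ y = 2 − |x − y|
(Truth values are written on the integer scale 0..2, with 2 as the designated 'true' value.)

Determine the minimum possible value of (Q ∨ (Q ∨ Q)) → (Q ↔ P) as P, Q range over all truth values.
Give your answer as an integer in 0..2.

Take P = 0, Q = 2:
Q ∨ Q = 2 ∨ 2 = 2
Q ∨ (Q ∨ Q) = 2 ∨ 2 = 2
Q ↔ P = 2 ↔ 0 = 0
(Q ∨ (Q ∨ Q)) → (Q ↔ P) = 2 → 0 = 0
No assignment yields a value below 0, so this is the minimum.

0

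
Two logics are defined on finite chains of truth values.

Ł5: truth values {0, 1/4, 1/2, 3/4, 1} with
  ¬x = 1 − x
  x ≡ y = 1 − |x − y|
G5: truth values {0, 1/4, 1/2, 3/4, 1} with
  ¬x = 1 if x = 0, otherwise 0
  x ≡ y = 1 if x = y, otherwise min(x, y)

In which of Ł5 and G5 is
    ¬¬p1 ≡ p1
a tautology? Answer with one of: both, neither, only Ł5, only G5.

only Ł5

In Ł5: every assignment gives 1 — tautology.
In G5: at p1 = 1/4 the value is 1/4 — not a tautology.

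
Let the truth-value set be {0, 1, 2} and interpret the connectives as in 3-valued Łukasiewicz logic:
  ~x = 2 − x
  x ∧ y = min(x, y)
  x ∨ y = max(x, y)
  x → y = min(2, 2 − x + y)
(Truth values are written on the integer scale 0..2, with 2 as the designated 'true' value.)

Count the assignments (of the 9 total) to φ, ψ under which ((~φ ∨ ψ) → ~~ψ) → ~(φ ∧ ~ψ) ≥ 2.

6

φ = 0, ψ = 0 ↦ 2  ≥
φ = 0, ψ = 1 ↦ 2  ≥
φ = 0, ψ = 2 ↦ 2  ≥
φ = 1, ψ = 0 ↦ 2  ≥
φ = 1, ψ = 1 ↦ 1  <
φ = 1, ψ = 2 ↦ 2  ≥
φ = 2, ψ = 0 ↦ 0  <
φ = 2, ψ = 1 ↦ 1  <
φ = 2, ψ = 2 ↦ 2  ≥
So 6 of the 9 assignments meet the threshold.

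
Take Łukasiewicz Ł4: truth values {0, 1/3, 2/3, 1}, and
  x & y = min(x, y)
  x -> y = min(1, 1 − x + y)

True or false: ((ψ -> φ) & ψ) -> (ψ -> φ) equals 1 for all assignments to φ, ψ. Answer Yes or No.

Yes

φ = 0, ψ = 0 ↦ 1
φ = 0, ψ = 1/3 ↦ 1
φ = 0, ψ = 2/3 ↦ 1
φ = 0, ψ = 1 ↦ 1
φ = 1/3, ψ = 0 ↦ 1
φ = 1/3, ψ = 1/3 ↦ 1
φ = 1/3, ψ = 2/3 ↦ 1
φ = 1/3, ψ = 1 ↦ 1
φ = 2/3, ψ = 0 ↦ 1
φ = 2/3, ψ = 1/3 ↦ 1
φ = 2/3, ψ = 2/3 ↦ 1
φ = 2/3, ψ = 1 ↦ 1
φ = 1, ψ = 0 ↦ 1
φ = 1, ψ = 1/3 ↦ 1
φ = 1, ψ = 2/3 ↦ 1
φ = 1, ψ = 1 ↦ 1
Every assignment gives a value ≥ 1.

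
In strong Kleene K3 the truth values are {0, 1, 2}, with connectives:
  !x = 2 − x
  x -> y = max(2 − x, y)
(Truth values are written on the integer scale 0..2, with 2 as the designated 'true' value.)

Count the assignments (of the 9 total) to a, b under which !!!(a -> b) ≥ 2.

1

a = 0, b = 0 ↦ 0  <
a = 0, b = 1 ↦ 0  <
a = 0, b = 2 ↦ 0  <
a = 1, b = 0 ↦ 1  <
a = 1, b = 1 ↦ 1  <
a = 1, b = 2 ↦ 0  <
a = 2, b = 0 ↦ 2  ≥
a = 2, b = 1 ↦ 1  <
a = 2, b = 2 ↦ 0  <
So 1 of the 9 assignments meets the threshold.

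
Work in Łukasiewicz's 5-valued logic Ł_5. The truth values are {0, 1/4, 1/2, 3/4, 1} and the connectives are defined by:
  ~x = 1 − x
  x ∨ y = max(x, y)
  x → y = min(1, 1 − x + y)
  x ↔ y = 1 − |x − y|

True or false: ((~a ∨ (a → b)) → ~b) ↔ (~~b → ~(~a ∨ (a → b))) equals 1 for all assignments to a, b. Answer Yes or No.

At a = 1, b = 3/4, for instance:
~a = ~1 = 0
a → b = 1 → 3/4 = 3/4
~a ∨ (a → b) = 0 ∨ 3/4 = 3/4
~b = ~3/4 = 1/4
(~a ∨ (a → b)) → ~b = 3/4 → 1/4 = 1/2
~~b = ~1/4 = 3/4
~(~a ∨ (a → b)) = ~3/4 = 1/4
~~b → ~(~a ∨ (a → b)) = 3/4 → 1/4 = 1/2
((~a ∨ (a → b)) → ~b) ↔ (~~b → ~(~a ∨ (a → b))) = 1/2 ↔ 1/2 = 1
and checking the remaining 24 assignments likewise gives ≥ 1 in every case.

Yes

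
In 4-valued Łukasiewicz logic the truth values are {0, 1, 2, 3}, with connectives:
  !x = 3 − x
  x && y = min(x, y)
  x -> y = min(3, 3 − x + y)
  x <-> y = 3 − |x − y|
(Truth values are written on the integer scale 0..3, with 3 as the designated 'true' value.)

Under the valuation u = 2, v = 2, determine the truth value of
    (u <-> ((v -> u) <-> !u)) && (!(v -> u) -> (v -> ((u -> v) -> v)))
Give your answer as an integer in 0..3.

v -> u = 2 -> 2 = 3
!u = !2 = 1
(v -> u) <-> !u = 3 <-> 1 = 1
u <-> ((v -> u) <-> !u) = 2 <-> 1 = 2
v -> u = 2 -> 2 = 3
!(v -> u) = !3 = 0
u -> v = 2 -> 2 = 3
(u -> v) -> v = 3 -> 2 = 2
v -> ((u -> v) -> v) = 2 -> 2 = 3
!(v -> u) -> (v -> ((u -> v) -> v)) = 0 -> 3 = 3
(u <-> ((v -> u) <-> !u)) && (!(v -> u) -> (v -> ((u -> v) -> v))) = 2 && 3 = 2

2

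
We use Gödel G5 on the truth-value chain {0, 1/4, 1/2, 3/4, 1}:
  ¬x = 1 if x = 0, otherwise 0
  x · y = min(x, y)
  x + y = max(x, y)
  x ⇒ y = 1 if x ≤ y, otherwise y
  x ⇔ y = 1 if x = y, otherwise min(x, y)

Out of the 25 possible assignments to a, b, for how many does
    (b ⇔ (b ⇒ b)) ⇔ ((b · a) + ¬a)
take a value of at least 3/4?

value 1: 15 assignments (counts)
value 3/4: 2 assignments (counts)
value 1/2: 3 assignments
value 1/4: 4 assignments
value 0: 1 assignment
So 17 of the 25 assignments meet the threshold.

17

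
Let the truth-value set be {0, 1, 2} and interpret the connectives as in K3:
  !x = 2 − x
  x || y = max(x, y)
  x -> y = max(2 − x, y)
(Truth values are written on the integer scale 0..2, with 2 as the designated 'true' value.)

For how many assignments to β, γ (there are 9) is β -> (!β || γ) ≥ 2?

β = 0, γ = 0 ↦ 2  ≥
β = 0, γ = 1 ↦ 2  ≥
β = 0, γ = 2 ↦ 2  ≥
β = 1, γ = 0 ↦ 1  <
β = 1, γ = 1 ↦ 1  <
β = 1, γ = 2 ↦ 2  ≥
β = 2, γ = 0 ↦ 0  <
β = 2, γ = 1 ↦ 1  <
β = 2, γ = 2 ↦ 2  ≥
So 5 of the 9 assignments meet the threshold.

5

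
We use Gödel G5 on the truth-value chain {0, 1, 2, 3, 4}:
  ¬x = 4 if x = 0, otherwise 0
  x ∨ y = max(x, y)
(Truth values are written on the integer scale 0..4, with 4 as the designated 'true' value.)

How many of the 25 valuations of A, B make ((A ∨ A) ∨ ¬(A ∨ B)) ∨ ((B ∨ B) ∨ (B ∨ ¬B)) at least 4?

13

value 4: 13 assignments (counts)
value 3: 6 assignments
value 2: 4 assignments
value 1: 2 assignments
So 13 of the 25 assignments meet the threshold.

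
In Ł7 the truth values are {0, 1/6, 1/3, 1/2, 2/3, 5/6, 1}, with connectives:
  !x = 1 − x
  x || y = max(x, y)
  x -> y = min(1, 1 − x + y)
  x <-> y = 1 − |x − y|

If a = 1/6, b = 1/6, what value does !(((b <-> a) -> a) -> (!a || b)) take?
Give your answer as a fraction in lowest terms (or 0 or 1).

b <-> a = 1/6 <-> 1/6 = 1
(b <-> a) -> a = 1 -> 1/6 = 1/6
!a = !1/6 = 5/6
!a || b = 5/6 || 1/6 = 5/6
((b <-> a) -> a) -> (!a || b) = 1/6 -> 5/6 = 1
!(((b <-> a) -> a) -> (!a || b)) = !1 = 0

0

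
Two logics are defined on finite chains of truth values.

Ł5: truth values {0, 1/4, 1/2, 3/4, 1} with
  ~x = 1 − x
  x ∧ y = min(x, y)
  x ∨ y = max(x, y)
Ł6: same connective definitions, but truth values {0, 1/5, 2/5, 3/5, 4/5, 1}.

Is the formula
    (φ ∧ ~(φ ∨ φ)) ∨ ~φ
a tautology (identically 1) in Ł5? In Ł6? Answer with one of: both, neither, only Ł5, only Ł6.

In Ł5: at φ = 1/4 the value is 3/4 — not a tautology.
In Ł6: at φ = 1/5 the value is 4/5 — not a tautology.

neither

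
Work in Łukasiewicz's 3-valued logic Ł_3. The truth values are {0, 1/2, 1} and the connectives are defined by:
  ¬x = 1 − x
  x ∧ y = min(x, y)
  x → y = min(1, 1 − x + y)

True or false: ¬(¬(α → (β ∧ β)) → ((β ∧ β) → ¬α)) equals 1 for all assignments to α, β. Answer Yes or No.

Counterexample: take α = 0, β = 0.
β ∧ β = 0 ∧ 0 = 0
α → (β ∧ β) = 0 → 0 = 1
¬(α → (β ∧ β)) = ¬1 = 0
β ∧ β = 0 ∧ 0 = 0
¬α = ¬0 = 1
(β ∧ β) → ¬α = 0 → 1 = 1
¬(α → (β ∧ β)) → ((β ∧ β) → ¬α) = 0 → 1 = 1
¬(¬(α → (β ∧ β)) → ((β ∧ β) → ¬α)) = ¬1 = 0
This gives 0 ≠ 1.

No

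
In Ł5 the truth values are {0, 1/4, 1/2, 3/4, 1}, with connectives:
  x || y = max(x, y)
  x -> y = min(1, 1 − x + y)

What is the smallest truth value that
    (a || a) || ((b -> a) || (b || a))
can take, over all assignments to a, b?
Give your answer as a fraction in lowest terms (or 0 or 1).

Take a = 0, b = 1/2:
a || a = 0 || 0 = 0
b -> a = 1/2 -> 0 = 1/2
b || a = 1/2 || 0 = 1/2
(b -> a) || (b || a) = 1/2 || 1/2 = 1/2
(a || a) || ((b -> a) || (b || a)) = 0 || 1/2 = 1/2
No assignment yields a value below 1/2, so this is the minimum.

1/2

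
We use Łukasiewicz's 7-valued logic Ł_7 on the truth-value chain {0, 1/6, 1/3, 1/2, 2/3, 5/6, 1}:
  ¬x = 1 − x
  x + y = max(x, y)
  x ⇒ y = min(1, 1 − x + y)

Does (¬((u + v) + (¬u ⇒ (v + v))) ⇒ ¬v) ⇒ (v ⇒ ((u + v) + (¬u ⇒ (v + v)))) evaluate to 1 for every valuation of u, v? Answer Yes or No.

At u = 1/3, v = 1/6, for instance:
u + v = 1/3 + 1/6 = 1/3
¬u = ¬1/3 = 2/3
v + v = 1/6 + 1/6 = 1/6
¬u ⇒ (v + v) = 2/3 ⇒ 1/6 = 1/2
(u + v) + (¬u ⇒ (v + v)) = 1/3 + 1/2 = 1/2
¬((u + v) + (¬u ⇒ (v + v))) = ¬1/2 = 1/2
¬v = ¬1/6 = 5/6
¬((u + v) + (¬u ⇒ (v + v))) ⇒ ¬v = 1/2 ⇒ 5/6 = 1
v ⇒ ((u + v) + (¬u ⇒ (v + v))) = 1/6 ⇒ 1/2 = 1
(¬((u + v) + (¬u ⇒ (v + v))) ⇒ ¬v) ⇒ (v ⇒ ((u + v) + (¬u ⇒ (v + v)))) = 1 ⇒ 1 = 1
and checking the remaining 48 assignments likewise gives ≥ 1 in every case.

Yes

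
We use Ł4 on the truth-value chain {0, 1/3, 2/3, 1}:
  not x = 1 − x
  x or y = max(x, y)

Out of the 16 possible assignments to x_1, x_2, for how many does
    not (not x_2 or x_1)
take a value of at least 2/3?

x_1 = 0, x_2 = 0 ↦ 0  <
x_1 = 0, x_2 = 1/3 ↦ 1/3  <
x_1 = 0, x_2 = 2/3 ↦ 2/3  ≥
x_1 = 0, x_2 = 1 ↦ 1  ≥
x_1 = 1/3, x_2 = 0 ↦ 0  <
x_1 = 1/3, x_2 = 1/3 ↦ 1/3  <
x_1 = 1/3, x_2 = 2/3 ↦ 2/3  ≥
x_1 = 1/3, x_2 = 1 ↦ 2/3  ≥
x_1 = 2/3, x_2 = 0 ↦ 0  <
x_1 = 2/3, x_2 = 1/3 ↦ 1/3  <
x_1 = 2/3, x_2 = 2/3 ↦ 1/3  <
x_1 = 2/3, x_2 = 1 ↦ 1/3  <
x_1 = 1, x_2 = 0 ↦ 0  <
x_1 = 1, x_2 = 1/3 ↦ 0  <
x_1 = 1, x_2 = 2/3 ↦ 0  <
x_1 = 1, x_2 = 1 ↦ 0  <
So 4 of the 16 assignments meet the threshold.

4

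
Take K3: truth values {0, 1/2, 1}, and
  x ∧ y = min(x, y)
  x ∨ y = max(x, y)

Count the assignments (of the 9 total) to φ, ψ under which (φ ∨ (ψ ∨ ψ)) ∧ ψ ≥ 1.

3

φ = 0, ψ = 0 ↦ 0  <
φ = 0, ψ = 1/2 ↦ 1/2  <
φ = 0, ψ = 1 ↦ 1  ≥
φ = 1/2, ψ = 0 ↦ 0  <
φ = 1/2, ψ = 1/2 ↦ 1/2  <
φ = 1/2, ψ = 1 ↦ 1  ≥
φ = 1, ψ = 0 ↦ 0  <
φ = 1, ψ = 1/2 ↦ 1/2  <
φ = 1, ψ = 1 ↦ 1  ≥
So 3 of the 9 assignments meet the threshold.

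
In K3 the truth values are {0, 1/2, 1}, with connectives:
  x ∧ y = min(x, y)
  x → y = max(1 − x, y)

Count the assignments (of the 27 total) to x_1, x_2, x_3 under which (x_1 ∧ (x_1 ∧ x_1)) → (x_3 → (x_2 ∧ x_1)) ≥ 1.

value 1: 17 assignments (counts)
value 1/2: 9 assignments
value 0: 1 assignment
So 17 of the 27 assignments meet the threshold.

17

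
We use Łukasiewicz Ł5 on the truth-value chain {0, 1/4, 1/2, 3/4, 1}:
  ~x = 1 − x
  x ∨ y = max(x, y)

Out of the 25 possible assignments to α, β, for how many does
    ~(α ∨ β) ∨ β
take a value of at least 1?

6

value 1: 6 assignments (counts)
value 3/4: 8 assignments
value 1/2: 7 assignments
value 1/4: 3 assignments
value 0: 1 assignment
So 6 of the 25 assignments meet the threshold.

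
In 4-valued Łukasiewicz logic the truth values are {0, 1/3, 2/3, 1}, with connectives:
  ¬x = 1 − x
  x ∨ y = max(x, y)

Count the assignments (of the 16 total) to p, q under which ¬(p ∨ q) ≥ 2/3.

p = 0, q = 0 ↦ 1  ≥
p = 0, q = 1/3 ↦ 2/3  ≥
p = 0, q = 2/3 ↦ 1/3  <
p = 0, q = 1 ↦ 0  <
p = 1/3, q = 0 ↦ 2/3  ≥
p = 1/3, q = 1/3 ↦ 2/3  ≥
p = 1/3, q = 2/3 ↦ 1/3  <
p = 1/3, q = 1 ↦ 0  <
p = 2/3, q = 0 ↦ 1/3  <
p = 2/3, q = 1/3 ↦ 1/3  <
p = 2/3, q = 2/3 ↦ 1/3  <
p = 2/3, q = 1 ↦ 0  <
p = 1, q = 0 ↦ 0  <
p = 1, q = 1/3 ↦ 0  <
p = 1, q = 2/3 ↦ 0  <
p = 1, q = 1 ↦ 0  <
So 4 of the 16 assignments meet the threshold.

4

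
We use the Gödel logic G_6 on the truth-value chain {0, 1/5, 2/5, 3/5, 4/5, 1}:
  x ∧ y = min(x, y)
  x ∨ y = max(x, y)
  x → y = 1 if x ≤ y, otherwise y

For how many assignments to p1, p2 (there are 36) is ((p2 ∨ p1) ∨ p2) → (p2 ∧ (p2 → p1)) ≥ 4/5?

value 1: 6 assignments (counts)
value 4/5: 2 assignments (counts)
value 3/5: 4 assignments
value 2/5: 6 assignments
value 1/5: 8 assignments
value 0: 10 assignments
So 8 of the 36 assignments meet the threshold.

8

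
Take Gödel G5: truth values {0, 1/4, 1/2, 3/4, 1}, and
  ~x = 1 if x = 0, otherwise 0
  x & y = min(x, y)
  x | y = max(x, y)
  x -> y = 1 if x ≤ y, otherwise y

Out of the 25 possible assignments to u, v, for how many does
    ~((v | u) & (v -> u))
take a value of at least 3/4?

5

value 1: 5 assignments (counts)
value 0: 20 assignments
So 5 of the 25 assignments meet the threshold.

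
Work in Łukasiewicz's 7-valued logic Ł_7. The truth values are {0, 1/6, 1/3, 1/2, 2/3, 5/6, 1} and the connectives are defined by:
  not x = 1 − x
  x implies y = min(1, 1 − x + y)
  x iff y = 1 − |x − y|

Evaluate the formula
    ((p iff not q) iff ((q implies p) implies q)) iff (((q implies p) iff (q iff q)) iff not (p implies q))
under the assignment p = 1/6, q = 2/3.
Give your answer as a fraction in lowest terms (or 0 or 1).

not q = not 2/3 = 1/3
p iff not q = 1/6 iff 1/3 = 5/6
q implies p = 2/3 implies 1/6 = 1/2
(q implies p) implies q = 1/2 implies 2/3 = 1
(p iff not q) iff ((q implies p) implies q) = 5/6 iff 1 = 5/6
q implies p = 2/3 implies 1/6 = 1/2
q iff q = 2/3 iff 2/3 = 1
(q implies p) iff (q iff q) = 1/2 iff 1 = 1/2
p implies q = 1/6 implies 2/3 = 1
not (p implies q) = not 1 = 0
((q implies p) iff (q iff q)) iff not (p implies q) = 1/2 iff 0 = 1/2
((p iff not q) iff ((q implies p) implies q)) iff (((q implies p) iff (q iff q)) iff not (p implies q)) = 5/6 iff 1/2 = 2/3

2/3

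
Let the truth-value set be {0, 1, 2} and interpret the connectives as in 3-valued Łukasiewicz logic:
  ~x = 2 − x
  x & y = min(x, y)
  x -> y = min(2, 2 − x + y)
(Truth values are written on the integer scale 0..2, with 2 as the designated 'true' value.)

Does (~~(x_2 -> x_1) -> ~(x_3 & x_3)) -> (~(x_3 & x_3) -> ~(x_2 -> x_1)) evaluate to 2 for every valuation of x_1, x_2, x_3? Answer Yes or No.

Counterexample: take x_1 = 0, x_2 = 0, x_3 = 0.
x_2 -> x_1 = 0 -> 0 = 2
~(x_2 -> x_1) = ~2 = 0
~~(x_2 -> x_1) = ~0 = 2
x_3 & x_3 = 0 & 0 = 0
~(x_3 & x_3) = ~0 = 2
~~(x_2 -> x_1) -> ~(x_3 & x_3) = 2 -> 2 = 2
x_3 & x_3 = 0 & 0 = 0
~(x_3 & x_3) = ~0 = 2
x_2 -> x_1 = 0 -> 0 = 2
~(x_2 -> x_1) = ~2 = 0
~(x_3 & x_3) -> ~(x_2 -> x_1) = 2 -> 0 = 0
(~~(x_2 -> x_1) -> ~(x_3 & x_3)) -> (~(x_3 & x_3) -> ~(x_2 -> x_1)) = 2 -> 0 = 0
This gives 0 ≠ 2.

No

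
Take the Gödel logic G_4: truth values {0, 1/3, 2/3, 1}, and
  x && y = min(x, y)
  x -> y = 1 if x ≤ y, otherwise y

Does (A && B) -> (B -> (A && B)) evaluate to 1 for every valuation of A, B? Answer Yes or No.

A = 0, B = 0 ↦ 1
A = 0, B = 1/3 ↦ 1
A = 0, B = 2/3 ↦ 1
A = 0, B = 1 ↦ 1
A = 1/3, B = 0 ↦ 1
A = 1/3, B = 1/3 ↦ 1
A = 1/3, B = 2/3 ↦ 1
A = 1/3, B = 1 ↦ 1
A = 2/3, B = 0 ↦ 1
A = 2/3, B = 1/3 ↦ 1
A = 2/3, B = 2/3 ↦ 1
A = 2/3, B = 1 ↦ 1
A = 1, B = 0 ↦ 1
A = 1, B = 1/3 ↦ 1
A = 1, B = 2/3 ↦ 1
A = 1, B = 1 ↦ 1
Every assignment gives a value ≥ 1.

Yes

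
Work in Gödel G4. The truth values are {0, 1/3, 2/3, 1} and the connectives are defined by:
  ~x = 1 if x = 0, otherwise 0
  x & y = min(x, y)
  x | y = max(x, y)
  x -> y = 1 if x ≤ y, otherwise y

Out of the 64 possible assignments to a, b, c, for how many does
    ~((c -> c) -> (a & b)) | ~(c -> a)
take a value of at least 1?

28

value 1: 28 assignments (counts)
value 0: 36 assignments
So 28 of the 64 assignments meet the threshold.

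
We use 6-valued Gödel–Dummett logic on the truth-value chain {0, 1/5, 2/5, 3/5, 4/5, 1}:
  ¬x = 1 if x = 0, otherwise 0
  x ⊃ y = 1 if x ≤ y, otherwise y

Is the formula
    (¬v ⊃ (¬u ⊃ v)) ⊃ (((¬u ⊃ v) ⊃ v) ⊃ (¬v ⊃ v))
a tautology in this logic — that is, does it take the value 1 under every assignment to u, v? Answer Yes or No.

Yes

At u = 4/5, v = 1/5, for instance:
¬v = ¬1/5 = 0
¬u = ¬4/5 = 0
¬u ⊃ v = 0 ⊃ 1/5 = 1
¬v ⊃ (¬u ⊃ v) = 0 ⊃ 1 = 1
(¬u ⊃ v) ⊃ v = 1 ⊃ 1/5 = 1/5
¬v ⊃ v = 0 ⊃ 1/5 = 1
((¬u ⊃ v) ⊃ v) ⊃ (¬v ⊃ v) = 1/5 ⊃ 1 = 1
(¬v ⊃ (¬u ⊃ v)) ⊃ (((¬u ⊃ v) ⊃ v) ⊃ (¬v ⊃ v)) = 1 ⊃ 1 = 1
and checking the remaining 35 assignments likewise gives ≥ 1 in every case.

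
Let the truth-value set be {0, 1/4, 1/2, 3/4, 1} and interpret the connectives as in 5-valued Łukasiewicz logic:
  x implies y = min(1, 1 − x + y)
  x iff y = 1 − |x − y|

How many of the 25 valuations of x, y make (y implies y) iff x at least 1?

value 1: 5 assignments (counts)
value 3/4: 5 assignments
value 1/2: 5 assignments
value 1/4: 5 assignments
value 0: 5 assignments
So 5 of the 25 assignments meet the threshold.

5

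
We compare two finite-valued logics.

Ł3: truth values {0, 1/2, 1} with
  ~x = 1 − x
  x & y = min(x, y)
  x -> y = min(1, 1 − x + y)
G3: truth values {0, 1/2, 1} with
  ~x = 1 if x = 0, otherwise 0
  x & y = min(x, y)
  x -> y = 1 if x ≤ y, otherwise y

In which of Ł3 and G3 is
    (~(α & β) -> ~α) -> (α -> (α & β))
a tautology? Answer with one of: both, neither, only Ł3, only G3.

only Ł3

In Ł3: every assignment gives 1 — tautology.
In G3: at α = 1, β = 1/2 the value is 1/2 — not a tautology.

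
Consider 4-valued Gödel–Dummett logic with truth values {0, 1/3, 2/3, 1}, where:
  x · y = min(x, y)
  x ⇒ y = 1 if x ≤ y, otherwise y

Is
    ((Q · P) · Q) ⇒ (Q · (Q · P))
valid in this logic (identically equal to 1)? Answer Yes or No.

Yes

P = 0, Q = 0 ↦ 1
P = 0, Q = 1/3 ↦ 1
P = 0, Q = 2/3 ↦ 1
P = 0, Q = 1 ↦ 1
P = 1/3, Q = 0 ↦ 1
P = 1/3, Q = 1/3 ↦ 1
P = 1/3, Q = 2/3 ↦ 1
P = 1/3, Q = 1 ↦ 1
P = 2/3, Q = 0 ↦ 1
P = 2/3, Q = 1/3 ↦ 1
P = 2/3, Q = 2/3 ↦ 1
P = 2/3, Q = 1 ↦ 1
P = 1, Q = 0 ↦ 1
P = 1, Q = 1/3 ↦ 1
P = 1, Q = 2/3 ↦ 1
P = 1, Q = 1 ↦ 1
Every assignment gives a value ≥ 1.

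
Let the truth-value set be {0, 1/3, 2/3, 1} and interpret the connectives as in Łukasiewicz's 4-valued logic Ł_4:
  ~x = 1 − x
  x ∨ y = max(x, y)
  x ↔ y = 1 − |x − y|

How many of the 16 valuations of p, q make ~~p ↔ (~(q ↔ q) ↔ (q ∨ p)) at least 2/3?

9

p = 0, q = 0 ↦ 0  <
p = 0, q = 1/3 ↦ 1/3  <
p = 0, q = 2/3 ↦ 2/3  ≥
p = 0, q = 1 ↦ 1  ≥
p = 1/3, q = 0 ↦ 2/3  ≥
p = 1/3, q = 1/3 ↦ 2/3  ≥
p = 1/3, q = 2/3 ↦ 1  ≥
p = 1/3, q = 1 ↦ 2/3  ≥
p = 2/3, q = 0 ↦ 2/3  ≥
p = 2/3, q = 1/3 ↦ 2/3  ≥
p = 2/3, q = 2/3 ↦ 2/3  ≥
p = 2/3, q = 1 ↦ 1/3  <
p = 1, q = 0 ↦ 0  <
p = 1, q = 1/3 ↦ 0  <
p = 1, q = 2/3 ↦ 0  <
p = 1, q = 1 ↦ 0  <
So 9 of the 16 assignments meet the threshold.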